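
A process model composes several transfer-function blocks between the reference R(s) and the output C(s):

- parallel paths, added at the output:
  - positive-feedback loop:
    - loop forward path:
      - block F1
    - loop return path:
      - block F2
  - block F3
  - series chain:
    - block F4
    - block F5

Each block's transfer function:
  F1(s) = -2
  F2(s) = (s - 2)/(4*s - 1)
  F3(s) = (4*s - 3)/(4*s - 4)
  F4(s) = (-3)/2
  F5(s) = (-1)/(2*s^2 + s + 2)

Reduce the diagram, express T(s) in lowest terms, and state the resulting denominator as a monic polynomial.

Step 1. apply the feedback formula to F1, F2 = (2 - 8*s)/(6*s - 5)
Step 2. combine F4, F5 in series = 3/(4*s^2 + 2*s + 4)
Step 3. reduce the parallel group [F1/(1-F1*F2)], F3, (F4*F5) = (-16*s^4 - 4*s^3 + 36*s^2 - 55*s + 44)/(48*s^4 - 64*s^3 + 44*s^2 - 68*s + 40)
The result of step 3 is T(s) in lowest terms. Its denominator has leading coefficient 48; dividing the denominator through by 48 makes it monic.

Therefore the answer is s^4 - 4*s^3/3 + 11*s^2/12 - 17*s/12 + 5/6.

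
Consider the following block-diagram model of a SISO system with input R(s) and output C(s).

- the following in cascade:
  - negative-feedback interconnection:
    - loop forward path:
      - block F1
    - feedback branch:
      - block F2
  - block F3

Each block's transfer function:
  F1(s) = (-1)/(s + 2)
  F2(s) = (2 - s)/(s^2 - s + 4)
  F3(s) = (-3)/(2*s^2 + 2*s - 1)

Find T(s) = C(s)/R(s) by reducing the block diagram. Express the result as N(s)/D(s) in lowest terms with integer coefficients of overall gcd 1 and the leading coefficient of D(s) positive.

Step 1 - collapse the loop (F1 forward, F2 return) = (-s^2 + s - 4)/(s^3 + s^2 + 3*s + 6)
Step 2 - cascade [F1/(1+F1*F2)], F3, which is the overall transfer function T(s) = C(s)/R(s) in lowest terms

Answer: (3*s^2 - 3*s + 12)/(2*s^5 + 4*s^4 + 7*s^3 + 17*s^2 + 9*s - 6)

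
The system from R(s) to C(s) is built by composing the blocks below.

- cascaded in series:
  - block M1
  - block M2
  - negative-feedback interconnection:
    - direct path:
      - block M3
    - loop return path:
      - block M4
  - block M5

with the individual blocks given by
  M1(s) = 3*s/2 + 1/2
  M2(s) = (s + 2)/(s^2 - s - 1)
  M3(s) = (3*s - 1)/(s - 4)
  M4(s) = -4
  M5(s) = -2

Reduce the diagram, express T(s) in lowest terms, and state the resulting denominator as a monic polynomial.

Step 1. feedback reduction of M3, M4, giving (1 - 3*s)/(11*s)
Step 2. cascade M1, M2, [M3/(1+M3*M4)], M5, giving (9*s^3 + 18*s^2 - s - 2)/(11*s^3 - 11*s^2 - 11*s)
That last expression is T(s), already simplified. Scaling its denominator by 1/11 (the reciprocal of the leading coefficient) yields the monic denominator.

Final answer: s^3 - s^2 - s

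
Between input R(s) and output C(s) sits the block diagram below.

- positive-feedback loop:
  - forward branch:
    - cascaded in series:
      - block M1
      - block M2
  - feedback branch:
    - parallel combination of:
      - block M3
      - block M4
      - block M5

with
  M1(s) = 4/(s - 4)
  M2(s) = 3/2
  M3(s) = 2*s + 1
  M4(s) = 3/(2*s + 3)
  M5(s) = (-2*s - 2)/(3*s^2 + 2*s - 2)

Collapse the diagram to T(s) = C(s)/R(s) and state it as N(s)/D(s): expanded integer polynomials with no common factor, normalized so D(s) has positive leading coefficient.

Reducing step by step:

Step 1. reduce the series chain M1, M2 -> 6/(s - 4)
Step 2. sum the parallel branches M3, M4, M5 -> (12*s^4 + 32*s^3 + 22*s^2 - 14*s - 18)/(6*s^3 + 13*s^2 + 2*s - 6)
Step 3. collapse the loop ((M1*M2) forward, (M3+M4+M5) return); the result is T(s) itself (integer coefficients, no common factor, positive leading denominator coefficient)

Answer: (-36*s^3 - 78*s^2 - 12*s + 36)/(66*s^4 + 203*s^3 + 182*s^2 - 70*s - 132)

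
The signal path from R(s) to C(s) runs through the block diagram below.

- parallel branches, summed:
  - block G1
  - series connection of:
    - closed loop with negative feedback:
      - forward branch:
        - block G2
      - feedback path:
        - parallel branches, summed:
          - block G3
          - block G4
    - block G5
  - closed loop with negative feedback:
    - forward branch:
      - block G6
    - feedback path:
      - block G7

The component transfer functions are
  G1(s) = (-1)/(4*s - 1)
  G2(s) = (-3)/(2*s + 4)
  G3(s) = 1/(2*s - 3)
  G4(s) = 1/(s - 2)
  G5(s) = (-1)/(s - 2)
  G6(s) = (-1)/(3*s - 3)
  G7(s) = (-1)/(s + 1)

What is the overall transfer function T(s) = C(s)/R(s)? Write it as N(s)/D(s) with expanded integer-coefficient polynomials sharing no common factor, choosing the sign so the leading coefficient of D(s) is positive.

Step 1 - sum the parallel branches G3, G4; result (3*s - 5)/(2*s^2 - 7*s + 6)
Step 2 - apply the feedback formula to G2, (G3+G4); result (-6*s^2 + 21*s - 18)/(4*s^3 - 6*s^2 - 25*s + 39)
Step 3 - cascade [G2/(1+G2*(G3+G4))], G5; result (6*s - 9)/(4*s^3 - 6*s^2 - 25*s + 39)
Step 4 - close the feedback loop around G6, G7; result (-s - 1)/(3*s^2 - 2)
Step 5 - parallel reduction of G1, ([G2/(1+G2*(G3+G4))]*G5), [G6/(1+G6*G7)] - this is the overall T(s), already in the required normalized form

Answer: (-28*s^5 + 102*s^4 + 79*s^3 - 237*s^2 - 108*s + 99)/(48*s^6 - 84*s^5 - 314*s^4 + 599*s^3 + 71*s^2 - 362*s + 78)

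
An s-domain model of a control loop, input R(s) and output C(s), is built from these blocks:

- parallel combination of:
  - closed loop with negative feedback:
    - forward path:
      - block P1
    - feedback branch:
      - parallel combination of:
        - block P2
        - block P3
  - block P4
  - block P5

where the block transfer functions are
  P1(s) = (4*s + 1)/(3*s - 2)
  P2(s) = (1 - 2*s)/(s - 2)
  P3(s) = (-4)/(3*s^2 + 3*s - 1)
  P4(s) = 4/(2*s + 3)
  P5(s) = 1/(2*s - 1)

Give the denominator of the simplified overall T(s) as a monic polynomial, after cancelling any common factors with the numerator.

Step 1. sum the parallel branches P2, P3; result (-6*s^3 - 3*s^2 + s + 7)/(3*s^3 - 3*s^2 - 7*s + 2)
Step 2. apply the feedback formula to P1, (P2+P3); result (-12*s^4 + 9*s^3 + 31*s^2 - s - 2)/(15*s^4 + 33*s^3 + 14*s^2 - 49*s - 3)
Step 3. parallel reduction of [P1/(1+P1*(P2+P3))], P4, P5; result (-48*s^6 + 138*s^5 + 511*s^4 + 200*s^3 - 609*s^2 + 14*s + 9)/(60*s^6 + 192*s^5 + 143*s^4 - 239*s^3 - 250*s^2 + 135*s + 9)
No further cancellation is possible in the step-3 result, so that is T(s). Its denominator becomes monic after dividing by the leading coefficient 60.

Answer: s^6 + 16*s^5/5 + 143*s^4/60 - 239*s^3/60 - 25*s^2/6 + 9*s/4 + 3/20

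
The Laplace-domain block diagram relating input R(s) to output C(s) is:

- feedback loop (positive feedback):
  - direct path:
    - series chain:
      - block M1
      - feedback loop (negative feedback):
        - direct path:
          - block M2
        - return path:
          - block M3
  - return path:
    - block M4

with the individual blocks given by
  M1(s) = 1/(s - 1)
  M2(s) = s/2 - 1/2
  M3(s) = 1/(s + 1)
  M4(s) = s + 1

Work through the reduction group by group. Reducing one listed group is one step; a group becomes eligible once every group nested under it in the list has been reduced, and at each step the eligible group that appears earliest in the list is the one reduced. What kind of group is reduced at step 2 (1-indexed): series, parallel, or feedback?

Step 1 - collapse the loop (M2 forward, M3 return)
Step 2 - multiply M1, [M2/(1+M2*M3)] (series)
Step 3 - feedback reduction of (M1*[M2/(1+M2*M3)]), M4
Step 2 collapses a series group.

Hence the answer: series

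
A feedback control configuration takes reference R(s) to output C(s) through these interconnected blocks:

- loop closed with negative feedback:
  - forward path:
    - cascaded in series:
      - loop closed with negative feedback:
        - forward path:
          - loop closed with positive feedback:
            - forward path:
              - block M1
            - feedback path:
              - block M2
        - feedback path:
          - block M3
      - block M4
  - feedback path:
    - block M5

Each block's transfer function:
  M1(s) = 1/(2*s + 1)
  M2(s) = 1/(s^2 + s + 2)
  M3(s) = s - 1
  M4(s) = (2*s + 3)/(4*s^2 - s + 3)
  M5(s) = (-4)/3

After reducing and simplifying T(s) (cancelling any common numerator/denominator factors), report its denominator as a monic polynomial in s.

First reduce the diagram to T(s).

[1] feedback reduction of M1, M2 gives (s^2 + s + 2)/(2*s^3 + 3*s^2 + 5*s + 1)
[2] collapse the loop ([M1/(1-M1*M2)] forward, M3 return) gives (s^2 + s + 2)/(3*s^3 + 3*s^2 + 6*s - 1)
[3] cascade [[M1/(1-M1*M2)]/(1+[M1/(1-M1*M2)]*M3)], M4 gives (2*s^3 + 5*s^2 + 7*s + 6)/(12*s^5 + 9*s^4 + 30*s^3 - s^2 + 19*s - 3)
[4] close the feedback loop around ([[M1/(1-M1*M2)]/(1+[M1/(1-M1*M2)]*M3)]*M4), M5 gives (6*s^3 + 15*s^2 + 21*s + 18)/(36*s^5 + 27*s^4 + 82*s^3 - 23*s^2 + 29*s - 33)
Step 4 gives the fully reduced T(s), with no common factor left to cancel. The denominator's leading coefficient is 36, so divide each of its coefficients by 36 to get the monic form.

Answer: s^5 + 3*s^4/4 + 41*s^3/18 - 23*s^2/36 + 29*s/36 - 11/12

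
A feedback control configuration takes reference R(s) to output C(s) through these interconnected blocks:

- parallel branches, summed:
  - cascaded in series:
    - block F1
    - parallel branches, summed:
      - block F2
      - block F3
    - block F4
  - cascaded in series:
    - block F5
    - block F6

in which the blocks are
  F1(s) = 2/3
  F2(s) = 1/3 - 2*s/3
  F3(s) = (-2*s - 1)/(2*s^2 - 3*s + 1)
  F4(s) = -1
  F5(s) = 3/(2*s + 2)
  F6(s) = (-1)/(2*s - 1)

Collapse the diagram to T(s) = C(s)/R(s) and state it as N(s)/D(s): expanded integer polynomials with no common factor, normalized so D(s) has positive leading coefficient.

Step 1: add F2, F3 (parallel); result (-4*s^3 + 8*s^2 - 11*s - 2)/(6*s^2 - 9*s + 3)
Step 2: reduce the series chain F1, (F2+F3), F4; result (8*s^3 - 16*s^2 + 22*s + 4)/(18*s^2 - 27*s + 9)
Step 3: reduce the series chain F5, F6; result (-3)/(4*s^2 + 2*s - 2)
Step 4: reduce the parallel group (F1*(F2+F3)*F4), (F5*F6) - this is the overall T(s), already in the required normalized form

Therefore the answer is (16*s^4 - 16*s^3 + 12*s^2 + 25*s + 35)/(36*s^3 - 18*s^2 - 36*s + 18).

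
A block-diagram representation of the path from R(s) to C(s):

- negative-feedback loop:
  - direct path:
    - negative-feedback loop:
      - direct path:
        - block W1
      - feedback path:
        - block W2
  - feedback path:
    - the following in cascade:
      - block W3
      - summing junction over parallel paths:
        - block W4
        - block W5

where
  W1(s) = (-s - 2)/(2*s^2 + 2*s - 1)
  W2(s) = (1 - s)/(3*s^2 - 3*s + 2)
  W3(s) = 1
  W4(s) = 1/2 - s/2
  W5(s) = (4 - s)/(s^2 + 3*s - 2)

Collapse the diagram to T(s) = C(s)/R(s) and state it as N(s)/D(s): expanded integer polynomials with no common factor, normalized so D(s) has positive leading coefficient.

(1) reduce the feedback loop with forward W1 and return W2 -> (-3*s^3 - 3*s^2 + 4*s - 4)/(6*s^4 - 4*s^2 + 8*s - 4)
(2) add W4, W5 (parallel) -> (-s^3 - 2*s^2 + 3*s + 6)/(2*s^2 + 6*s - 4)
(3) series reduction of W3, (W4+W5) -> (-s^3 - 2*s^2 + 3*s + 6)/(2*s^2 + 6*s - 4)
(4) collapse the loop ([W1/(1+W1*W2)] forward, (W3*(W4+W5)) return), giving the overall T(s)

Hence the answer: (-6*s^5 - 24*s^4 + 2*s^3 + 28*s^2 - 40*s + 16)/(15*s^6 + 45*s^5 - 39*s^4 - 39*s^3 + 58*s^2 - 44*s - 8)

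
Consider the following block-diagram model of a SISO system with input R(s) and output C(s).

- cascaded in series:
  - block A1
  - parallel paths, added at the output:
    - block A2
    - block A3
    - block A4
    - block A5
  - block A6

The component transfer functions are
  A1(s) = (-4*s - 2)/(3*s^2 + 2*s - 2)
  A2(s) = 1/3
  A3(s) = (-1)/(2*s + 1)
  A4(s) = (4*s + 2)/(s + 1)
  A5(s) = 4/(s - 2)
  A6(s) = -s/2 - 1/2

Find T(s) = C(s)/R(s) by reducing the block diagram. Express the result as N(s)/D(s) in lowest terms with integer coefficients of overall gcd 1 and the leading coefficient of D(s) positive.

Reducing step by step:

Step 1. add A2, A3, A4, A5 (parallel) -> (26*s^3 - 4*s^2 - 8*s + 4)/(6*s^3 - 3*s^2 - 15*s - 6)
Step 2. combine A1, (A2+A3+A4+A5), A6 in series: this yields T(s), and no further normalization is needed

Answer: (26*s^3 - 4*s^2 - 8*s + 4)/(9*s^3 - 12*s^2 - 18*s + 12)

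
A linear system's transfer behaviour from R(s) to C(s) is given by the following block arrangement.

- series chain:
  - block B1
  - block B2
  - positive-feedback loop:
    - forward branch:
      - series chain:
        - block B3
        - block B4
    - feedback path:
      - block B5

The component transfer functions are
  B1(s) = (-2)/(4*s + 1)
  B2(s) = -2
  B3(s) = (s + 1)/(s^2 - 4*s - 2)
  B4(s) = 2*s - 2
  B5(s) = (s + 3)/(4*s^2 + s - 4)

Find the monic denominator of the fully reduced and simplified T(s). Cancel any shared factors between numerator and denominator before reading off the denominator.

(1) multiply B3, B4 (series) -> (2*s^2 - 2)/(s^2 - 4*s - 2)
(2) collapse the loop ((B3*B4) forward, B5 return) -> (8*s^4 + 2*s^3 - 16*s^2 - 2*s + 8)/(4*s^4 - 17*s^3 - 22*s^2 + 16*s + 14)
(3) cascade B1, B2, [(B3*B4)/(1-(B3*B4)*B5)] -> (32*s^4 + 8*s^3 - 64*s^2 - 8*s + 32)/(16*s^5 - 64*s^4 - 105*s^3 + 42*s^2 + 72*s + 14)
T(s) is the step-3 result (common factors already cancelled). Leading coefficient of the denominator: 16. Divide through by 16 for the monic polynomial.

Final answer: s^5 - 4*s^4 - 105*s^3/16 + 21*s^2/8 + 9*s/2 + 7/8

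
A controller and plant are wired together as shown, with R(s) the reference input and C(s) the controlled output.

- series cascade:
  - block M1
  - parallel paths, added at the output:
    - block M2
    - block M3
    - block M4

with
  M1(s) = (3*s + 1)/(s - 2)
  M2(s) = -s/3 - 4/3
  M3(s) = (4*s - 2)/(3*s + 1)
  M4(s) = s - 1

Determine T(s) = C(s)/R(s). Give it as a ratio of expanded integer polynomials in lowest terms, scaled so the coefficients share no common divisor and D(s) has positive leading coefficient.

Step 1. sum the parallel branches M2, M3, M4 = (6*s^2 - 7*s - 13)/(9*s + 3)
Step 2. reduce the series chain M1, (M2+M3+M4), which is the overall transfer function T(s) = C(s)/R(s) in lowest terms

Answer: (6*s^2 - 7*s - 13)/(3*s - 6)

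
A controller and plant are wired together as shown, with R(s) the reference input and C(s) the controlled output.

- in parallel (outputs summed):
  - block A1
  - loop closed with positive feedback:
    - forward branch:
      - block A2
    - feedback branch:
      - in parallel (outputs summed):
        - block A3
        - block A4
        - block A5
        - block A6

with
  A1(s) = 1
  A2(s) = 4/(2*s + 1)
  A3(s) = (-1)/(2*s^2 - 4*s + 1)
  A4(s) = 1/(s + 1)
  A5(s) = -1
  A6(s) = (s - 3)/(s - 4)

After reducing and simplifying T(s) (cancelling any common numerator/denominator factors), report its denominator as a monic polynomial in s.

(1) parallel reduction of A3, A4, A5, A6; result (4*s^3 - 15*s^2 + 17*s + 1)/(2*s^4 - 10*s^3 + 5*s^2 + 13*s - 4)
(2) close the feedback loop around A2, (A3+A4+A5+A6); result (8*s^4 - 40*s^3 + 20*s^2 + 52*s - 16)/(4*s^5 - 18*s^4 - 16*s^3 + 91*s^2 - 63*s - 8)
(3) combine A1, [A2/(1-A2*(A3+A4+A5+A6))] in parallel; result (4*s^5 - 10*s^4 - 56*s^3 + 111*s^2 - 11*s - 24)/(4*s^5 - 18*s^4 - 16*s^3 + 91*s^2 - 63*s - 8)
That last expression is T(s), already simplified. Scaling its denominator by 1/4 (the reciprocal of the leading coefficient) yields the monic denominator.

Hence the answer: s^5 - 9*s^4/2 - 4*s^3 + 91*s^2/4 - 63*s/4 - 2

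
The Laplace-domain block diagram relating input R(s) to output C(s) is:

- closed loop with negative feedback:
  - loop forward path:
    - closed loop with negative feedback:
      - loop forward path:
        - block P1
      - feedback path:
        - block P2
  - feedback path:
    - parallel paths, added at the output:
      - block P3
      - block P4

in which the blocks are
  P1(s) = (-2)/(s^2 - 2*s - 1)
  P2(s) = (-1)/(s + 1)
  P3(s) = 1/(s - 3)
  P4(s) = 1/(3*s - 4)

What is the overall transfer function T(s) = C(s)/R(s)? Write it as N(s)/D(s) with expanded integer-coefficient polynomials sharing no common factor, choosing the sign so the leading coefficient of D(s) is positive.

The answer is (-6*s^3 + 20*s^2 + 2*s - 24)/(3*s^5 - 16*s^4 + 16*s^3 + 22*s^2 - 43*s + 26).

Reasoning:
(1) close the feedback loop around P1, P2: (-2*s - 2)/(s^3 - s^2 - 3*s + 1)
(2) add P3, P4 (parallel): (4*s - 7)/(3*s^2 - 13*s + 12)
(3) close the feedback loop around [P1/(1+P1*P2)], (P3+P4) - this is the overall T(s), already in the required normalized form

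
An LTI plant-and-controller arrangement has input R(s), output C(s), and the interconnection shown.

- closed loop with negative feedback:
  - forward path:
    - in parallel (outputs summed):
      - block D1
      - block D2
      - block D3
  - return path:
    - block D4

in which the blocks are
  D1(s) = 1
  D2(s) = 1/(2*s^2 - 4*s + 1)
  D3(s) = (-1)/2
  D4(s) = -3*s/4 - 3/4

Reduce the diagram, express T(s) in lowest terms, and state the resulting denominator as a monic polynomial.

The answer is s^3 - 11*s^2/3 + 29*s/6 + 1/6.

Reasoning:
Step 1 - reduce the parallel group D1, D2, D3; result (2*s^2 - 4*s + 3)/(4*s^2 - 8*s + 2)
Step 2 - close the feedback loop around (D1+D2+D3), D4; result (-8*s^2 + 16*s - 12)/(6*s^3 - 22*s^2 + 29*s + 1)
That last expression is T(s), already simplified. Scaling its denominator by 1/6 (the reciprocal of the leading coefficient) yields the monic denominator.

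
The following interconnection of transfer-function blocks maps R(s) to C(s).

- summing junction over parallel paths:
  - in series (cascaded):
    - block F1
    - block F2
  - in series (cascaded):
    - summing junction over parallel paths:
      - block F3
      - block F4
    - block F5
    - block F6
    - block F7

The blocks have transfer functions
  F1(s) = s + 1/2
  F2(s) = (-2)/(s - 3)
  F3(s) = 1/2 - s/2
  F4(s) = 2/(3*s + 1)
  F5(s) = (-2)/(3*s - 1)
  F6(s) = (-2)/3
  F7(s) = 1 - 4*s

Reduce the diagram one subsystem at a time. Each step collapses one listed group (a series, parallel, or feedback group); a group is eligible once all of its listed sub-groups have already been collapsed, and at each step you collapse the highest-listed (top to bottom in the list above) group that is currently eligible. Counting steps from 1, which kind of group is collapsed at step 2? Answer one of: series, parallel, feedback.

1. combine F1, F2 in series
2. parallel reduction of F3, F4
3. multiply (F3+F4), F5, F6, F7 (series)
4. add (F1*F2), ((F3+F4)*F5*F6*F7) (parallel)
The group at step 2 is a parallel group.

Answer: parallel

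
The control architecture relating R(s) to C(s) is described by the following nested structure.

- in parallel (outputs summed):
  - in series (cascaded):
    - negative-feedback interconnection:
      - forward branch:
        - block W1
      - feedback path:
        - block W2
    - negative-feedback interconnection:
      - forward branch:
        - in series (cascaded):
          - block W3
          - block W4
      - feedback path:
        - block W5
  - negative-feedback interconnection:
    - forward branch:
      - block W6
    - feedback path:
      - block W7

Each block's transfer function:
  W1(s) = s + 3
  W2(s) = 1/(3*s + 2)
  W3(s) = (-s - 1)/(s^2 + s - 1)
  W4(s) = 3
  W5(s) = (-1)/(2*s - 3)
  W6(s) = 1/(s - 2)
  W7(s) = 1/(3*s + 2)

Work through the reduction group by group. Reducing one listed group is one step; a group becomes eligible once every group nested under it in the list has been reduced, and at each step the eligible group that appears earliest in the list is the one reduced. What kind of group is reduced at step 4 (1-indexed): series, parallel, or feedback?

Answer: series

Working:
1. apply the feedback formula to W1, W2
2. reduce the series chain W3, W4
3. close the feedback loop around (W3*W4), W5
4. series reduction of [W1/(1+W1*W2)], [(W3*W4)/(1+(W3*W4)*W5)]
5. collapse the loop (W6 forward, W7 return)
6. parallel reduction of ([W1/(1+W1*W2)]*[(W3*W4)/(1+(W3*W4)*W5)]), [W6/(1+W6*W7)]
At step 4 the group reduced is series.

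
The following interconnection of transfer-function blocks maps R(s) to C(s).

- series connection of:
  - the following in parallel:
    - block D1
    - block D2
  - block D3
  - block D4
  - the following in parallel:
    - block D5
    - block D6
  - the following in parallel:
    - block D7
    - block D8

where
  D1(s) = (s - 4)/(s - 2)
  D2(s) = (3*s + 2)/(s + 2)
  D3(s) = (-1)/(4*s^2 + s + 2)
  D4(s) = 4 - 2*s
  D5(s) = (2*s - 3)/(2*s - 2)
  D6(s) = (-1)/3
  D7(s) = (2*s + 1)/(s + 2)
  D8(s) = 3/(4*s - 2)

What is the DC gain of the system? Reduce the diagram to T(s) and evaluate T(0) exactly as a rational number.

First reduce the diagram to T(s).

[1] parallel reduction of D1, D2: (4*s^2 - 6*s - 12)/(s^2 - 4)
[2] combine D5, D6 in parallel: (4*s - 7)/(6*s - 6)
[3] sum the parallel branches D7, D8: (8*s^2 + 3*s + 4)/(4*s^2 + 6*s - 4)
[4] combine (D1+D2), D3, D4, (D5+D6), (D7+D8) in series: (64*s^5 - 184*s^4 - 70*s^3 + 223*s^2 + 114*s + 168)/(24*s^6 + 66*s^5 - 9*s^4 - 75*s^3 + 6*s^2 - 36*s + 24)
DC gain: substitute s = 0 into T(s) from step 4: T(0) = 168/24 = 7.

Answer: 7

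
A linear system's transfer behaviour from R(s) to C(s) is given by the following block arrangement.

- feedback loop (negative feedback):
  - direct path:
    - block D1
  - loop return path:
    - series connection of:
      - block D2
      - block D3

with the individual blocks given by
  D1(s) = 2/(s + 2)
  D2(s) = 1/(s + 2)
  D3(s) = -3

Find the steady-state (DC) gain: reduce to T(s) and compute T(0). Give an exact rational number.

Answer: -2

Working:
[1] cascade D2, D3 gives (-3)/(s + 2)
[2] apply the feedback formula to D1, (D2*D3) gives (2*s + 4)/(s^2 + 4*s - 2)
The step-2 result is T(s). Setting s = 0: T(0) = 4/(-2) = -2.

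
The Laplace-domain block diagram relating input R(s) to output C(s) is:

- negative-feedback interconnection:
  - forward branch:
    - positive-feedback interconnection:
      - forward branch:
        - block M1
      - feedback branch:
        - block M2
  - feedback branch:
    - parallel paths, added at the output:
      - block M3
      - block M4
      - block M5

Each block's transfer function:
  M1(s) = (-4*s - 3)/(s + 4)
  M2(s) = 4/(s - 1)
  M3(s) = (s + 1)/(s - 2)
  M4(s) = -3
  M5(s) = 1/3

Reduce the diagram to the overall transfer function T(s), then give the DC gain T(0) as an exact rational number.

Step 1 - feedback reduction of M1, M2, giving (-4*s^2 + s + 3)/(s^2 + 19*s + 8)
Step 2 - add M3, M4, M5 (parallel), giving (19 - 5*s)/(3*s - 6)
Step 3 - close the feedback loop around [M1/(1-M1*M2)], (M3+M4+M5), giving (-12*s^3 + 27*s^2 + 3*s - 18)/(23*s^3 - 30*s^2 - 86*s + 9)
The step-3 result is T(s). Setting s = 0: T(0) = -18/9 = -2.

Final answer: -2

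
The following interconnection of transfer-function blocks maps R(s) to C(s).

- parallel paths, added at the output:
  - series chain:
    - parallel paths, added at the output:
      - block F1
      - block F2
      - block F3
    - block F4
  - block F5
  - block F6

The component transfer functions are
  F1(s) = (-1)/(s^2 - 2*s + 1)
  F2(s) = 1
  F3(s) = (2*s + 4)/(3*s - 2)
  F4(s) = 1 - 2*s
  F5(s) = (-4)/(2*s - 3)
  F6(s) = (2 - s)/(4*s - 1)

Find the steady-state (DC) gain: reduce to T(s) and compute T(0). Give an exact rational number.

Step 1 - sum the parallel branches F1, F2, F3 -> (5*s^3 - 8*s^2 - 2*s + 4)/(3*s^3 - 8*s^2 + 7*s - 2)
Step 2 - combine (F1+F2+F3), F4 in series -> (-10*s^4 + 21*s^3 - 4*s^2 - 10*s + 4)/(3*s^3 - 8*s^2 + 7*s - 2)
Step 3 - sum the parallel branches ((F1+F2+F3)*F4), F5, F6 -> (-80*s^6 + 302*s^5 - 367*s^4 + 91*s^3 + 117*s^2 - 82*s + 16)/(24*s^5 - 106*s^4 + 177*s^3 - 138*s^2 + 49*s - 6)
Evaluating the step-3 result (the overall T(s)) at s = 0 gives T(0) = 16/(-6) = -8/3.

Hence the answer: -8/3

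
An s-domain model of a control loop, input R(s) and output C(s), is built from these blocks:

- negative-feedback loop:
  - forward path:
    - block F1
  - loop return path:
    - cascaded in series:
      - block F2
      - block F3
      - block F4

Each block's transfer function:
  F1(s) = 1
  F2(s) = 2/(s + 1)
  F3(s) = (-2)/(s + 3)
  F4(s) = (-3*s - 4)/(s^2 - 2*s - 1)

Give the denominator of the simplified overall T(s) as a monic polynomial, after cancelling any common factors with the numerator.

Step 1: cascade F2, F3, F4, giving (12*s + 16)/(s^4 + 2*s^3 - 6*s^2 - 10*s - 3)
Step 2: apply the feedback formula to F1, (F2*F3*F4), giving (s^4 + 2*s^3 - 6*s^2 - 10*s - 3)/(s^4 + 2*s^3 - 6*s^2 + 2*s + 13)
No further cancellation is possible in the step-2 result, so that is T(s). Its denominator is already monic.

Answer: s^4 + 2*s^3 - 6*s^2 + 2*s + 13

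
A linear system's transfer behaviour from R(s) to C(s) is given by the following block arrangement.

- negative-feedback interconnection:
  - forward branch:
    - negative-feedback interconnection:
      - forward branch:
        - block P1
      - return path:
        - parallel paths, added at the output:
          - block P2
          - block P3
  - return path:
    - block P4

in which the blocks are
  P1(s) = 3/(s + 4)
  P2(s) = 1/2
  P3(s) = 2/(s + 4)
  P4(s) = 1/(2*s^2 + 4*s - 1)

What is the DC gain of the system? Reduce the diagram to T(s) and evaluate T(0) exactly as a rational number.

[1] reduce the parallel group P2, P3 = (s + 8)/(2*s + 8)
[2] reduce the feedback loop with forward P1 and return (P2+P3) = (6*s + 24)/(2*s^2 + 19*s + 56)
[3] apply the feedback formula to [P1/(1+P1*(P2+P3))], P4 = (12*s^3 + 72*s^2 + 90*s - 24)/(4*s^4 + 46*s^3 + 186*s^2 + 211*s - 32)
Step 3 gives the overall T(s). Then T(0) = -24/(-32) = 3/4.

Final answer: 3/4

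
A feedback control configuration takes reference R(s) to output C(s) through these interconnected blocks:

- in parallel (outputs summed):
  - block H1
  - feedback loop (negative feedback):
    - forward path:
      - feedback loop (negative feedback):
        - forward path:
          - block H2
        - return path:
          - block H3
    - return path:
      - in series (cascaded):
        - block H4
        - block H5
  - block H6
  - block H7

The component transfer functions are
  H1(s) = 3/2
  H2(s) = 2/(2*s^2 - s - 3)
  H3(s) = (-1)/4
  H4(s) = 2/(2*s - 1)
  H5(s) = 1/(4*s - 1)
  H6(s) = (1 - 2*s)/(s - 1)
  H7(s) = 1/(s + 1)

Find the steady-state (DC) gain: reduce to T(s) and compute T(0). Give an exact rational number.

First reduce the diagram to T(s).

Step 1. apply the feedback formula to H2, H3 = 4/(4*s^2 - 2*s - 7)
Step 2. combine H4, H5 in series = 2/(8*s^2 - 6*s + 1)
Step 3. apply the feedback formula to [H2/(1+H2*H3)], (H4*H5) = (32*s^2 - 24*s + 4)/(32*s^4 - 40*s^3 - 40*s^2 + 40*s + 1)
Step 4. sum the parallel branches H1, [[H2/(1+H2*H3)]/(1+[H2/(1+H2*H3)]*(H4*H5))], H6, H7 = (-32*s^6 + 40*s^5 + 8*s^4 + 32*s^3 + 63*s^2 - 72*s - 11)/(64*s^6 - 80*s^5 - 144*s^4 + 160*s^3 + 82*s^2 - 80*s - 2)
Evaluating the step-4 result (the overall T(s)) at s = 0 gives T(0) = -11/(-2) = 11/2.

Answer: 11/2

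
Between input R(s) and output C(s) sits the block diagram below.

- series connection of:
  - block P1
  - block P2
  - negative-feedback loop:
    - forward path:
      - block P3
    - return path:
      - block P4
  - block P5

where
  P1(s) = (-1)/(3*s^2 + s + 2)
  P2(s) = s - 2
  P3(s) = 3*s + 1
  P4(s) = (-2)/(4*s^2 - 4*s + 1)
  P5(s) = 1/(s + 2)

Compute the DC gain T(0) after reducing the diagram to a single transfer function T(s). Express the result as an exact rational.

1. collapse the loop (P3 forward, P4 return) gives (12*s^3 - 8*s^2 - s + 1)/(4*s^2 - 10*s - 1)
2. combine P1, P2, [P3/(1+P3*P4)], P5 in series gives (-12*s^4 + 32*s^3 - 15*s^2 - 3*s + 2)/(12*s^5 - 2*s^4 - 57*s^3 - 31*s^2 - 44*s - 4)
DC gain: substitute s = 0 into T(s) from step 2: T(0) = 2/(-4) = -1/2.

Hence the answer: -1/2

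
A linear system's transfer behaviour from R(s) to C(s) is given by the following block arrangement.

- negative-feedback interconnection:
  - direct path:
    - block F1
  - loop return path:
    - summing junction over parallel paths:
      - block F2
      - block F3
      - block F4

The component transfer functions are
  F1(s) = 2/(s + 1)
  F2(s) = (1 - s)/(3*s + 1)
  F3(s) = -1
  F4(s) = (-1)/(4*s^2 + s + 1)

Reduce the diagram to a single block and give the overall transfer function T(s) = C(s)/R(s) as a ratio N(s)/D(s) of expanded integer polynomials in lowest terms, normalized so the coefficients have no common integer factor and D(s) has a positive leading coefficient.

1. add F2, F3, F4 (parallel): (-16*s^3 - 4*s^2 - 7*s - 1)/(12*s^3 + 7*s^2 + 4*s + 1)
2. apply the feedback formula to F1, (F2+F3+F4), which is the overall transfer function T(s) = C(s)/R(s) in lowest terms

Answer: (24*s^3 + 14*s^2 + 8*s + 2)/(12*s^4 - 13*s^3 + 3*s^2 - 9*s - 1)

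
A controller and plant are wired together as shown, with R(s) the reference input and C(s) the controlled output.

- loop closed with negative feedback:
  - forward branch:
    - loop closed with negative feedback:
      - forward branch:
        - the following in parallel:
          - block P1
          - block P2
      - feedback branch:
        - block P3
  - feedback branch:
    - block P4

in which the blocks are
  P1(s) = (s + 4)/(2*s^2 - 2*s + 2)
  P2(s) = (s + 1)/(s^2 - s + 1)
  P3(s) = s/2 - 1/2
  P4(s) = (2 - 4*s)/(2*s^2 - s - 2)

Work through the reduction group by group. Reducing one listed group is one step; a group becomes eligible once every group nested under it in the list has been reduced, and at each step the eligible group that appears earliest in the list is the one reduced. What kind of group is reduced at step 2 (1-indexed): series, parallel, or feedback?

The answer is feedback.

Reasoning:
(1) reduce the parallel group P1, P2
(2) apply the feedback formula to (P1+P2), P3
(3) reduce the feedback loop with forward [(P1+P2)/(1+(P1+P2)*P3)] and return P4
So the answer for step 2 is feedback.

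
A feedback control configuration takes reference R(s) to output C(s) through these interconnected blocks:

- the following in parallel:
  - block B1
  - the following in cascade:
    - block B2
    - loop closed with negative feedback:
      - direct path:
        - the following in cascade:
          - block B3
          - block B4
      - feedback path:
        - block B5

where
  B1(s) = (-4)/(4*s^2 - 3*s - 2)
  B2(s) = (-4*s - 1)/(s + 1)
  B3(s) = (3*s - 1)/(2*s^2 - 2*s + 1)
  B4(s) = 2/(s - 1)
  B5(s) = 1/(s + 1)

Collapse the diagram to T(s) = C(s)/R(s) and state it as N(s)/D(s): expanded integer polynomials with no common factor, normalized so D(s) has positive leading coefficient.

Reducing step by step:

Step 1 - multiply B3, B4 (series): (6*s - 2)/(2*s^3 - 4*s^2 + 3*s - 1)
Step 2 - feedback reduction of (B3*B4), B5: (6*s^2 + 4*s - 2)/(2*s^4 - 2*s^3 - s^2 + 8*s - 3)
Step 3 - cascade B2, [(B3*B4)/(1+(B3*B4)*B5)]: (-24*s^2 + 2*s + 2)/(2*s^4 - 2*s^3 - s^2 + 8*s - 3)
Step 4 - sum the parallel branches B1, (B2*[(B3*B4)/(1+(B3*B4)*B5)]); the result is T(s) itself (integer coefficients, no common factor, positive leading denominator coefficient)

Answer: (-104*s^4 + 88*s^3 + 54*s^2 - 42*s + 8)/(8*s^6 - 14*s^5 - 2*s^4 + 39*s^3 - 34*s^2 - 7*s + 6)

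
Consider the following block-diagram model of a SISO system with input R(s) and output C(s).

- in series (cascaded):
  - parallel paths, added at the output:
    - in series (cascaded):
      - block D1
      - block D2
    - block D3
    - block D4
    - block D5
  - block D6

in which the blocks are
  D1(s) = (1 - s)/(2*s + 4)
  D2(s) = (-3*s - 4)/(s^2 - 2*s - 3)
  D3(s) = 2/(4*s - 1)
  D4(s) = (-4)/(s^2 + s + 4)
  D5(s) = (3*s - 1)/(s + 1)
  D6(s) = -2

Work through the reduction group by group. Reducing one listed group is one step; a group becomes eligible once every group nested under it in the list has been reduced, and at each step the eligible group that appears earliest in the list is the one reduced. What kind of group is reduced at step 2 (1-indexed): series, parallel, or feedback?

The answer is parallel.

Reasoning:
[1] multiply D1, D2 (series)
[2] combine (D1*D2), D3, D4, D5 in parallel
[3] multiply ((D1*D2)+D3+D4+D5), D6 (series)
So the answer for step 2 is parallel.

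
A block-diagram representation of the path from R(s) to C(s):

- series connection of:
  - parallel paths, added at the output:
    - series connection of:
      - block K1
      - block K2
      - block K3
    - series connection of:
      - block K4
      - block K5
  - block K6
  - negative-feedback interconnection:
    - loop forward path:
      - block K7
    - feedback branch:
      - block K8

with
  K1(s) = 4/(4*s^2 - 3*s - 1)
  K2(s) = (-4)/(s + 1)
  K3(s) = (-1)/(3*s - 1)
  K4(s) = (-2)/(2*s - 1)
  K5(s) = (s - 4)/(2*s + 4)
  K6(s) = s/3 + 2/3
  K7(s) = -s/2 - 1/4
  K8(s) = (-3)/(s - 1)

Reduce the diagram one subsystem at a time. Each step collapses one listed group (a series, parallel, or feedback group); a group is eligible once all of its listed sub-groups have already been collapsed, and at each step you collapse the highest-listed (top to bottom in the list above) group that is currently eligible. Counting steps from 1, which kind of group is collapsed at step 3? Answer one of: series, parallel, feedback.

Answer: parallel

Working:
Step 1: combine K1, K2, K3 in series
Step 2: combine K4, K5 in series
Step 3: sum the parallel branches (K1*K2*K3), (K4*K5)
Step 4: feedback reduction of K7, K8
Step 5: combine ((K1*K2*K3)+(K4*K5)), K6, [K7/(1+K7*K8)] in series
The group at step 3 is a parallel group.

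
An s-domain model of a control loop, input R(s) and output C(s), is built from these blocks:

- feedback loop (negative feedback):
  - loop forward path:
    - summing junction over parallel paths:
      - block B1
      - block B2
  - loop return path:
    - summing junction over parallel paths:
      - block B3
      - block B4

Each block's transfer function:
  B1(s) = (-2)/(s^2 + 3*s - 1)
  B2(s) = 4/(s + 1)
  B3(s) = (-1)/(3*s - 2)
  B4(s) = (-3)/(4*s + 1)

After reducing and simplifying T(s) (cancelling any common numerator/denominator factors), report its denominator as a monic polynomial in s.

Step 1. combine B1, B2 in parallel gives (4*s^2 + 10*s - 6)/(s^3 + 4*s^2 + 2*s - 1)
Step 2. combine B3, B4 in parallel gives (5 - 13*s)/(12*s^2 - 5*s - 2)
Step 3. reduce the feedback loop with forward (B1+B2) and return (B3+B4) gives (48*s^4 + 100*s^3 - 130*s^2 + 10*s + 12)/(12*s^5 + 43*s^4 - 50*s^3 - 140*s^2 + 129*s - 28)
The result of step 3 is T(s) in lowest terms. Its denominator has leading coefficient 12; dividing the denominator through by 12 makes it monic.

Therefore the answer is s^5 + 43*s^4/12 - 25*s^3/6 - 35*s^2/3 + 43*s/4 - 7/3.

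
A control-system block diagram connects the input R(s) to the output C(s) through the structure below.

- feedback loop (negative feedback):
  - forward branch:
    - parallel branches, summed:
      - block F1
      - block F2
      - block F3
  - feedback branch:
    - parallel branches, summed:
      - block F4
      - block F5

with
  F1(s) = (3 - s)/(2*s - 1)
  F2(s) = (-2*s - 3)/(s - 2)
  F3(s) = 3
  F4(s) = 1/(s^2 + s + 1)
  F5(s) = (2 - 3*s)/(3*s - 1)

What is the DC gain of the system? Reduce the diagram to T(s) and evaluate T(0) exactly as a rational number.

Step 1: parallel reduction of F1, F2, F3: (s^2 - 14*s + 3)/(2*s^2 - 5*s + 2)
Step 2: sum the parallel branches F4, F5: (-3*s^3 - s^2 + 2*s + 1)/(3*s^3 + 2*s^2 + 2*s - 1)
Step 3: collapse the loop ((F1+F2+F3) forward, (F4+F5) return): (3*s^5 - 40*s^4 - 17*s^3 - 23*s^2 + 20*s - 3)/(3*s^5 + 30*s^4 + 7*s^3 - 38*s^2 + s + 1)
Evaluating the step-3 result (the overall T(s)) at s = 0 gives T(0) = -3/1 = -3.

Answer: -3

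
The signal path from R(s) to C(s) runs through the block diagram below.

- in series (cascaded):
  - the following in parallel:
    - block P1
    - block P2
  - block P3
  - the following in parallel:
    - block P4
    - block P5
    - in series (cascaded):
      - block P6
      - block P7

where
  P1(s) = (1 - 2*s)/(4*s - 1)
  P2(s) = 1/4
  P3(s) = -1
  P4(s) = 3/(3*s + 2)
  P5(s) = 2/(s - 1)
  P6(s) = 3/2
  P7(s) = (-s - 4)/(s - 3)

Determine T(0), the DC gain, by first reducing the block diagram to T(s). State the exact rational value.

First reduce the diagram to T(s).

Step 1: sum the parallel branches P1, P2 gives (3 - 4*s)/(16*s - 4)
Step 2: combine P6, P7 in series gives (-3*s - 12)/(2*s - 6)
Step 3: reduce the parallel group P4, P5, (P6*P7) gives (-9*s^3 - 15*s^2 - 34*s + 18)/(6*s^3 - 20*s^2 + 2*s + 12)
Step 4: cascade (P1+P2), P3, (P4+P5+(P6*P7)) gives (-36*s^4 - 33*s^3 - 91*s^2 + 174*s - 54)/(96*s^4 - 344*s^3 + 112*s^2 + 184*s - 48)
DC gain: substitute s = 0 into T(s) from step 4: T(0) = -54/(-48) = 9/8.

Answer: 9/8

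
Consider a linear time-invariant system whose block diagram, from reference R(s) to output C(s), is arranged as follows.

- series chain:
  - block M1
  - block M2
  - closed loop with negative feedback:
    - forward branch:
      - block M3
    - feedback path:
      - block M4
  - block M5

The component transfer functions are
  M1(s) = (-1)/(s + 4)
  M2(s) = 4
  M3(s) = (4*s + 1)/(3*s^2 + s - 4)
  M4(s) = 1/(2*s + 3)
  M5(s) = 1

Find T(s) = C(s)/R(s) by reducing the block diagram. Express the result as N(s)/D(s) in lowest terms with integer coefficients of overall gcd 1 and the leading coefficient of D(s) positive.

[1] apply the feedback formula to M3, M4, giving (8*s^2 + 14*s + 3)/(6*s^3 + 11*s^2 - s - 11)
[2] series reduction of M1, M2, [M3/(1+M3*M4)], M5, giving the overall T(s)

Hence the answer: (-32*s^2 - 56*s - 12)/(6*s^4 + 35*s^3 + 43*s^2 - 15*s - 44)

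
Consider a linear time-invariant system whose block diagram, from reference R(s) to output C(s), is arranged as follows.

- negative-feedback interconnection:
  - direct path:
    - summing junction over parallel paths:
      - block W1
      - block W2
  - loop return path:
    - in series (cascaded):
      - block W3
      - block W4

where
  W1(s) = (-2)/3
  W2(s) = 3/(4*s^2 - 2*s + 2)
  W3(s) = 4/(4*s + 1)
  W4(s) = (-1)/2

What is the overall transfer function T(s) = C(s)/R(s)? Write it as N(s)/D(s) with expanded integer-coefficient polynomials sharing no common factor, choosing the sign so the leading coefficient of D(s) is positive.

The answer is (-32*s^3 + 8*s^2 + 24*s + 5)/(48*s^3 + 4*s^2 + 10*s - 4).

Reasoning:
Step 1. sum the parallel branches W1, W2: (-8*s^2 + 4*s + 5)/(12*s^2 - 6*s + 6)
Step 2. reduce the series chain W3, W4: (-2)/(4*s + 1)
Step 3. apply the feedback formula to (W1+W2), (W3*W4), giving the overall T(s)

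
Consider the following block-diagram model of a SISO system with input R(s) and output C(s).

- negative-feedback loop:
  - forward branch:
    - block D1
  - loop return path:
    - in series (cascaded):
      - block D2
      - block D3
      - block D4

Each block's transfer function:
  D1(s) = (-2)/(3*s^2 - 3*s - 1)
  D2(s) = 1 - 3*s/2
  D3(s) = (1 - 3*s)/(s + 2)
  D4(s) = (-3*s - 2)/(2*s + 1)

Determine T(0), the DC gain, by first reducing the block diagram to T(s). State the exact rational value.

Reducing step by step:

Step 1 - cascade D2, D3, D4 = (-27*s^3 + 9*s^2 + 12*s - 4)/(4*s^2 + 10*s + 4)
Step 2 - close the feedback loop around D1, (D2*D3*D4) = (-4*s^2 - 10*s - 4)/(6*s^4 + 36*s^3 - 20*s^2 - 23*s + 2)
The step-2 result is T(s). Setting s = 0: T(0) = -4/2 = -2.

Answer: -2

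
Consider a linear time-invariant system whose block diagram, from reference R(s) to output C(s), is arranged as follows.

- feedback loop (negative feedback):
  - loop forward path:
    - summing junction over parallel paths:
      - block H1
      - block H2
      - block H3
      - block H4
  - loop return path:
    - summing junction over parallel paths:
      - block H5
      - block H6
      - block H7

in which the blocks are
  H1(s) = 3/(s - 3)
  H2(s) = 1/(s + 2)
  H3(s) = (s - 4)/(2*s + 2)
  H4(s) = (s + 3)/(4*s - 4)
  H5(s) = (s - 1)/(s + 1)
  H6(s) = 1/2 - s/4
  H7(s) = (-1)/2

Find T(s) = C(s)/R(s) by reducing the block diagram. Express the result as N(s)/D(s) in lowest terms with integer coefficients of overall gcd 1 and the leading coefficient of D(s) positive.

The answer is (-12*s^5 - 40*s^4 - 72*s^3 - 80*s^2 + 276*s + 312)/(3*s^6 - 18*s^5 + 2*s^4 + 132*s^3 + 35*s^2 + 158*s - 408).

Reasoning:
1. sum the parallel branches H1, H2, H3, H4 -> (3*s^4 + 7*s^3 + 11*s^2 + 9*s - 78)/(4*s^4 - 4*s^3 - 28*s^2 + 4*s + 24)
2. combine H5, H6, H7 in parallel -> (-s^2 + 3*s - 4)/(4*s + 4)
3. feedback reduction of (H1+H2+H3+H4), (H5+H6+H7): this yields T(s), and no further normalization is needed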